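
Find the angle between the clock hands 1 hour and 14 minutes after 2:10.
First find the time 1 hour and 14 minutes after 2:10.
Total minutes: 2 x 60 + 10 + 1 x 60 + 14 = 204.
204 mod 720 = 204 minutes = 3:24.
Now compute the angle at 3:24:
Hour hand: 3 x 30 + 24 x 0.5 = 102 degrees
Minute hand: 24 x 6 = 144 degrees
Difference: |102 - 144| = 42 degrees
The angle is 42 degrees

Final answer: 42 degrees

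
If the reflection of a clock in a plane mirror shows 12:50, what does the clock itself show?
Reflection across the vertical (12-6) axis maps a hand at angle A degrees to (360 - A) degrees, which sends a reading of T minutes past 12:00 to (720 - T) minutes past 12:00.
Mirror reads 12:50 = 50 minutes past 12:00.
Actual time: (720 - 50) mod 720 = 670 minutes = 11:10.

Final answer: 11:10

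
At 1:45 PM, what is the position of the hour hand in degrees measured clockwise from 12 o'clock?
The hour hand moves 30 degrees per hour and 0.5 degrees per minute.
At 1:45: (1) x 30 + 45 x 0.5 = 30 + 22.5 = 52.5 degrees

Final answer: 52.5 degrees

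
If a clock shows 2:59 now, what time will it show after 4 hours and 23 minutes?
Starting time: 2:59
Adding 23 minutes to 59 minutes: 59 + 23 = 82 minutes = 1 hour and 22 minutes
Adding 4 hours: 2 + 4 + 1 (carry) = 7
Final time: 7:22

Final answer: 7:22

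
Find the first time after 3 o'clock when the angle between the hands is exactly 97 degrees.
At t minutes past 3:00, the hour hand is at 30 x 3 + 0.5t degrees and the minute hand is at 6t degrees.
The smaller angle between them is 97 degrees when |30H - 5.5t| = 97 or |30H - 5.5t| = 263.
With H = 3, solve 30 x 3 - 5.5t = +/- target for each target:
  t = (30 x 3 - 97) / 5.5 = -1.27 (outside (0, 60))
  t = (30 x 3 + 97) / 5.5 = 34
  t = (30 x 3 - 263) / 5.5 = -31.45 (outside (0, 60))
  t = (30 x 3 + 263) / 5.5 = 64.18 (outside (0, 60))
Valid solutions in (0, 60): {34} minutes.
The first occurrence is t = 34 minutes.
The hands form a 97-degree angle at 34 minutes past 3:00.

Final answer: 34 minutes past 3:00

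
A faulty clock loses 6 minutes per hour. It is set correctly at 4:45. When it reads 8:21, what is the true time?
For every 60 true minutes, the faulty clock advances 54 minutes, so 1 faulty-clock minute corresponds to 60/54 true minutes.
From 4:45 to 8:21 on the faulty dial is 216 minutes.
True elapsed: 216 x 60/54 = 240 minutes = 4 hours.
True time: 4:45 + 4 hours = 8:45.

Final answer: 8:45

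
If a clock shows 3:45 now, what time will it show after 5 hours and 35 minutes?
Starting time: 3:45
Adding 35 minutes to 45 minutes: 45 + 35 = 80 minutes = 1 hour and 20 minutes
Adding 5 hours: 3 + 5 + 1 (carry) = 9
Final time: 9:20

Final answer: 9:20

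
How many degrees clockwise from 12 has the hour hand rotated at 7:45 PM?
The hour hand moves 30 degrees per hour and 0.5 degrees per minute.
At 7:45: (7) x 30 + 45 x 0.5 = 210 + 22.5 = 232.5 degrees

Final answer: 232.5 degrees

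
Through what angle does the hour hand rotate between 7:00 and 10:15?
The hour hand moves 0.5 degrees per minute.
Time elapsed: 10:15 - 7:00 = 195 minutes
Angular displacement: 195 x 0.5 = 97.5 degrees

Final answer: 97.5 degrees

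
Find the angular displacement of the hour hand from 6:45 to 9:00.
The hour hand moves 0.5 degrees per minute.
Time elapsed: 9:00 - 6:45 = 135 minutes
Angular displacement: 135 x 0.5 = 67.5 degrees

Final answer: 67.5 degrees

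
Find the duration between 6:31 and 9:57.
From 6:31 to 9:57:
(9 x 60 + 57) - (6 x 60 + 31) = 597 - 391 = 206 minutes
= 3 hours and 26 minutes

Final answer: 3 hours and 26 minutes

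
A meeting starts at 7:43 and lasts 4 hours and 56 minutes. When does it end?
Starting time: 7:43
Adding 56 minutes to 43 minutes: 43 + 56 = 99 minutes = 1 hour and 39 minutes
Adding 4 hours: 7 + 4 + 1 (carry) = 12
Final time: 12:39

Final answer: 12:39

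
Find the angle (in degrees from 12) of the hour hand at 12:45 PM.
The hour hand moves 30 degrees per hour and 0.5 degrees per minute.
At 12:45: (0) x 30 + 45 x 0.5 = 0 + 22.5 = 22.5 degrees

Final answer: 22.5 degrees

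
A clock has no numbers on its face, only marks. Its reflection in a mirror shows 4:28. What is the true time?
Reflection across the vertical (12-6) axis maps a hand at angle A degrees to (360 - A) degrees, which sends a reading of T minutes past 12:00 to (720 - T) minutes past 12:00.
Mirror reads 4:28 = 268 minutes past 12:00.
Actual time: (720 - 268) mod 720 = 452 minutes = 7:32.

Final answer: 7:32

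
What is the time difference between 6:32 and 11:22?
From 6:32 to 11:22:
(11 x 60 + 22) - (6 x 60 + 32) = 682 - 392 = 290 minutes
= 4 hours and 50 minutes

Final answer: 4 hours and 50 minutes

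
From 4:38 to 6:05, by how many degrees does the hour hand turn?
The hour hand moves 0.5 degrees per minute.
Time elapsed: 6:05 - 4:38 = 87 minutes
Angular displacement: 87 x 0.5 = 43.5 degrees

Final answer: 43.5 degrees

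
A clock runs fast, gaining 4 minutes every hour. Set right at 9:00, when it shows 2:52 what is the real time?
For every 60 true minutes, the faulty clock advances 64 minutes, so 1 faulty-clock minute corresponds to 60/64 true minutes.
From 9:00 to 2:52 on the faulty dial is 352 minutes.
True elapsed: 352 x 60/64 = 330 minutes = 5 hours and 30 minutes.
True time: 9:00 + 5 hours and 30 minutes = 2:30.

Final answer: 2:30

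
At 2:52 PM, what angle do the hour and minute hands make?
Hour hand position: 2 x 30 + 52 x 0.5 = 86 degrees
Minute hand position: 52 x 6 = 312 degrees
Difference: |86 - 312| = 226 degrees
Since 226 > 180, the smaller angle is 360 - 226 = 134 degrees

Final answer: 134 degrees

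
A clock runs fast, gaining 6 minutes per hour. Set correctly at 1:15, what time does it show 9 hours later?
For every 60 true minutes, the faulty clock advances 60 + 6 = 66 minutes.
True elapsed: 9 hours = 540 minutes.
Faulty clock advances: 540 x 66/60 = 594 minutes (drift: 54 minutes ahead).
Shown time: 1:15 + 594 minutes = 11:09.

Final answer: 11:09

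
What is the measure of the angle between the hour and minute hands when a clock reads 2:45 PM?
Hour hand position: 2 x 30 + 45 x 0.5 = 82.5 degrees
Minute hand position: 45 x 6 = 270 degrees
Difference: |82.5 - 270| = 187.5 degrees
Since 187.5 > 180, the smaller angle is 360 - 187.5 = 172.5 degrees

Final answer: 172.5 degrees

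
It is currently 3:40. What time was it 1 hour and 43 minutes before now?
Starting time: 3:40 = 220 total minutes past 12:00
Subtracting: 1 hour and 43 minutes = 103 minutes
220 - 103 = 117 minutes
= 1 hour and 57 minutes past 12:00 = 1:57

Final answer: 1:57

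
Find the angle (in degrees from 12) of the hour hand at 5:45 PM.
The hour hand moves 30 degrees per hour and 0.5 degrees per minute.
At 5:45: (5) x 30 + 45 x 0.5 = 150 + 22.5 = 172.5 degrees

Final answer: 172.5 degrees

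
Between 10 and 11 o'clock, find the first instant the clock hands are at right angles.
At t minutes past 10:00, the hour hand is at 30 x 10 + 0.5t degrees and the minute hand is at 6t degrees.
The smaller angle between them is 90 degrees when |30H - 5.5t| = 90 or |30H - 5.5t| = 270.
With H = 10, solve 30 x 10 - 5.5t = +/- target for each target:
  t = (30 x 10 - 90) / 5.5 = 38.18
  t = (30 x 10 + 90) / 5.5 = 70.91 (outside (0, 60))
  t = (30 x 10 - 270) / 5.5 = 5.45
  t = (30 x 10 + 270) / 5.5 = 103.64 (outside (0, 60))
Valid solutions in (0, 60): {5.45, 38.18} minutes.
First occurrence: t = 5.45 minutes.
The hands are at right angles at 5.45 minutes past 10:00.

Final answer: 5.45 minutes past 10:00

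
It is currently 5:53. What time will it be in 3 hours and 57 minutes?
Starting time: 5:53
Adding 57 minutes to 53 minutes: 53 + 57 = 110 minutes = 1 hour and 50 minutes
Adding 3 hours: 5 + 3 + 1 (carry) = 9
Final time: 9:50

Final answer: 9:50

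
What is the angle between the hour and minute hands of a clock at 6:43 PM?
Hour hand position: 6 x 30 + 43 x 0.5 = 201.5 degrees
Minute hand position: 43 x 6 = 258 degrees
Difference: |201.5 - 258| = 56.5 degrees
The angle between the hands is 56.5 degrees

Final answer: 56.5 degrees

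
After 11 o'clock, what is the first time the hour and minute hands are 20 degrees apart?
At t minutes past 11:00, the hour hand is at 30 x 11 + 0.5t degrees and the minute hand is at 6t degrees.
The smaller angle between them is 20 degrees when |30H - 5.5t| = 20 or |30H - 5.5t| = 340.
With H = 11, solve 30 x 11 - 5.5t = +/- target for each target:
  t = (30 x 11 - 20) / 5.5 = 56.36
  t = (30 x 11 + 20) / 5.5 = 63.64 (outside (0, 60))
  t = (30 x 11 - 340) / 5.5 = -1.82 (outside (0, 60))
  t = (30 x 11 + 340) / 5.5 = 121.82 (outside (0, 60))
Valid solutions in (0, 60): {56.36} minutes.
The first occurrence is t = 56.36 minutes.
The hands form a 20-degree angle at 56.36 minutes past 11:00.

Final answer: 56.36 minutes past 11:00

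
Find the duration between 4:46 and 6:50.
From 4:46 to 6:50:
(6 x 60 + 50) - (4 x 60 + 46) = 410 - 286 = 124 minutes
= 2 hours and 4 minutes

Final answer: 2 hours and 4 minutes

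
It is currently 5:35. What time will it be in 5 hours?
Starting time: 5:35
Adding 0 minutes to 35 minutes: 35 + 0 = 35 minutes
Adding 5 hours: 5 + 5 = 10
Final time: 10:35

Final answer: 10:35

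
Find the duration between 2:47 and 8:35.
From 2:47 to 8:35:
(8 x 60 + 35) - (2 x 60 + 47) = 515 - 167 = 348 minutes
= 5 hours and 48 minutes

Final answer: 5 hours and 48 minutes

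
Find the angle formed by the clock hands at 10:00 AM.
Hour hand position: 10 x 30 + 0 x 0.5 = 300 degrees
Minute hand position: 0 x 6 = 0 degrees
Difference: |300 - 0| = 300 degrees
Since 300 > 180, the smaller angle is 360 - 300 = 60 degrees

Final answer: 60 degrees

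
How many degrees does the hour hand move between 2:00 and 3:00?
The hour hand moves 0.5 degrees per minute.
Time elapsed: 3:00 - 2:00 = 60 minutes
Angular displacement: 60 x 0.5 = 30 degrees

Final answer: 30 degrees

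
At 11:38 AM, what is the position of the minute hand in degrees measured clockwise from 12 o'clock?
The minute hand moves 6 degrees per minute.
At 11:38: 38 x 6 = 228 degrees

Final answer: 228 degrees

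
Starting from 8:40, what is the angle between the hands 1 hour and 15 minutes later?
First find the time 1 hour and 15 minutes after 8:40.
Total minutes: 8 x 60 + 40 + 1 x 60 + 15 = 595.
595 mod 720 = 595 minutes = 9:55.
Now compute the angle at 9:55:
Hour hand: 9 x 30 + 55 x 0.5 = 297.5 degrees
Minute hand: 55 x 6 = 330 degrees
Difference: |297.5 - 330| = 32.5 degrees
The angle is 32.5 degrees

Final answer: 32.5 degrees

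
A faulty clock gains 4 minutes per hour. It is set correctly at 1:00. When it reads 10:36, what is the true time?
For every 60 true minutes, the faulty clock advances 64 minutes, so 1 faulty-clock minute corresponds to 60/64 true minutes.
From 1:00 to 10:36 on the faulty dial is 576 minutes.
True elapsed: 576 x 60/64 = 540 minutes = 9 hours.
True time: 1:00 + 9 hours = 10:00.

Final answer: 10:00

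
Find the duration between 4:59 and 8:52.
From 4:59 to 8:52:
(8 x 60 + 52) - (4 x 60 + 59) = 532 - 299 = 233 minutes
= 3 hours and 53 minutes

Final answer: 3 hours and 53 minutes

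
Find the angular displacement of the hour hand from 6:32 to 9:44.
The hour hand moves 0.5 degrees per minute.
Time elapsed: 9:44 - 6:32 = 192 minutes
Angular displacement: 192 x 0.5 = 96 degrees

Final answer: 96 degrees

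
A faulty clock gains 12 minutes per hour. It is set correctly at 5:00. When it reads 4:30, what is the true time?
For every 60 true minutes, the faulty clock advances 72 minutes, so 1 faulty-clock minute corresponds to 60/72 true minutes.
From 5:00 to 4:30 on the faulty dial is 690 minutes.
True elapsed: 690 x 60/72 = 575 minutes = 9 hours and 35 minutes.
True time: 5:00 + 9 hours and 35 minutes = 2:35.

Final answer: 2:35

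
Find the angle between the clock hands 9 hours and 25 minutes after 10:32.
First find the time 9 hours and 25 minutes after 10:32.
Total minutes: 10 x 60 + 32 + 9 x 60 + 25 = 1197.
1197 mod 720 = 477 minutes = 7:57.
Now compute the angle at 7:57:
Hour hand: 7 x 30 + 57 x 0.5 = 238.5 degrees
Minute hand: 57 x 6 = 342 degrees
Difference: |238.5 - 342| = 103.5 degrees
The angle is 103.5 degrees

Final answer: 103.5 degrees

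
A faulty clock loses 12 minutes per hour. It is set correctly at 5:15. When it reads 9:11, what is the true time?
For every 60 true minutes, the faulty clock advances 48 minutes, so 1 faulty-clock minute corresponds to 60/48 true minutes.
From 5:15 to 9:11 on the faulty dial is 236 minutes.
True elapsed: 236 x 60/48 = 295 minutes = 4 hours and 55 minutes.
True time: 5:15 + 4 hours and 55 minutes = 10:10.

Final answer: 10:10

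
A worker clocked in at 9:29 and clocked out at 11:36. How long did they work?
From 9:29 to 11:36:
(11 x 60 + 36) - (9 x 60 + 29) = 696 - 569 = 127 minutes
= 2 hours and 7 minutes

Final answer: 2 hours and 7 minutes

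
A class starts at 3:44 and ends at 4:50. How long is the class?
From 3:44 to 4:50:
(4 x 60 + 50) - (3 x 60 + 44) = 290 - 224 = 66 minutes
= 1 hour and 6 minutes

Final answer: 1 hour and 6 minutes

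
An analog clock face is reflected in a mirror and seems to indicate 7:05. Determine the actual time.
Reflection across the vertical (12-6) axis maps a hand at angle A degrees to (360 - A) degrees, which sends a reading of T minutes past 12:00 to (720 - T) minutes past 12:00.
Mirror reads 7:05 = 425 minutes past 12:00.
Actual time: (720 - 425) mod 720 = 295 minutes = 4:55.

Final answer: 4:55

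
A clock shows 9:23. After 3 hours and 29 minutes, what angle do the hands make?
First find the time 3 hours and 29 minutes after 9:23.
Total minutes: 9 x 60 + 23 + 3 x 60 + 29 = 772.
772 mod 720 = 52 minutes = 12:52.
Now compute the angle at 12:52:
Hour hand: 0 x 30 + 52 x 0.5 = 26 degrees
Minute hand: 52 x 6 = 312 degrees
Difference: |26 - 312| = 286 degrees
Smaller angle: 360 - 286 = 74 degrees

Final answer: 74 degrees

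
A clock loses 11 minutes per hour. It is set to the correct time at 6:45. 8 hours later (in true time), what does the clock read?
For every 60 true minutes, the faulty clock advances 60 - 11 = 49 minutes.
True elapsed: 8 hours = 480 minutes.
Faulty clock advances: 480 x 49/60 = 392 minutes (drift: 88 minutes behind).
Shown time: 6:45 + 392 minutes = 1:17.

Final answer: 1:17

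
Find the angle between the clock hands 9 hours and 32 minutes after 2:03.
First find the time 9 hours and 32 minutes after 2:03.
Total minutes: 2 x 60 + 3 + 9 x 60 + 32 = 695.
695 mod 720 = 695 minutes = 11:35.
Now compute the angle at 11:35:
Hour hand: 11 x 30 + 35 x 0.5 = 347.5 degrees
Minute hand: 35 x 6 = 210 degrees
Difference: |347.5 - 210| = 137.5 degrees
The angle is 137.5 degrees

Final answer: 137.5 degrees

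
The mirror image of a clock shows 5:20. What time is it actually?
Reflection across the vertical (12-6) axis maps a hand at angle A degrees to (360 - A) degrees, which sends a reading of T minutes past 12:00 to (720 - T) minutes past 12:00.
Mirror reads 5:20 = 320 minutes past 12:00.
Actual time: (720 - 320) mod 720 = 400 minutes = 6:40.

Final answer: 6:40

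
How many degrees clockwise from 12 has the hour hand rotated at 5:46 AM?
The hour hand moves 30 degrees per hour and 0.5 degrees per minute.
At 5:46: (5) x 30 + 46 x 0.5 = 150 + 23 = 173 degrees

Final answer: 173 degrees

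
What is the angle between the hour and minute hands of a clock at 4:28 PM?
Hour hand position: 4 x 30 + 28 x 0.5 = 134 degrees
Minute hand position: 28 x 6 = 168 degrees
Difference: |134 - 168| = 34 degrees
The angle between the hands is 34 degrees

Final answer: 34 degrees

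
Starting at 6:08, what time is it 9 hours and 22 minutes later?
Starting time: 6:08
Adding 22 minutes to 8 minutes: 8 + 22 = 30 minutes
Adding 9 hours: 6 + 9 = 15 - 12 = 3
Final time: 3:30

Final answer: 3:30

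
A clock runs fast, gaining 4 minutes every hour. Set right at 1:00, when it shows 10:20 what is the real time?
For every 60 true minutes, the faulty clock advances 64 minutes, so 1 faulty-clock minute corresponds to 60/64 true minutes.
From 1:00 to 10:20 on the faulty dial is 560 minutes.
True elapsed: 560 x 60/64 = 525 minutes = 8 hours and 45 minutes.
True time: 1:00 + 8 hours and 45 minutes = 9:45.

Final answer: 9:45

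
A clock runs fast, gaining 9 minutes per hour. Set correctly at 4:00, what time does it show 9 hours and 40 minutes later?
For every 60 true minutes, the faulty clock advances 60 + 9 = 69 minutes.
True elapsed: 9 hours and 40 minutes = 580 minutes.
Faulty clock advances: 580 x 69/60 = 667 minutes (drift: 87 minutes ahead).
Shown time: 4:00 + 667 minutes = 3:07.

Final answer: 3:07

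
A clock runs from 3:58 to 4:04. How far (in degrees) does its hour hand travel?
The hour hand moves 0.5 degrees per minute.
Time elapsed: 4:04 - 3:58 = 6 minutes
Angular displacement: 6 x 0.5 = 3 degrees

Final answer: 3 degrees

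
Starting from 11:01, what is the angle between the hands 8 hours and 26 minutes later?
First find the time 8 hours and 26 minutes after 11:01.
Total minutes: 11 x 60 + 1 + 8 x 60 + 26 = 1167.
1167 mod 720 = 447 minutes = 7:27.
Now compute the angle at 7:27:
Hour hand: 7 x 30 + 27 x 0.5 = 223.5 degrees
Minute hand: 27 x 6 = 162 degrees
Difference: |223.5 - 162| = 61.5 degrees
The angle is 61.5 degrees

Final answer: 61.5 degrees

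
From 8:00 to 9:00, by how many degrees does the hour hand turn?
The hour hand moves 0.5 degrees per minute.
Time elapsed: 9:00 - 8:00 = 60 minutes
Angular displacement: 60 x 0.5 = 30 degrees

Final answer: 30 degrees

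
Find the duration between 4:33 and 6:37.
From 4:33 to 6:37:
(6 x 60 + 37) - (4 x 60 + 33) = 397 - 273 = 124 minutes
= 2 hours and 4 minutes

Final answer: 2 hours and 4 minutes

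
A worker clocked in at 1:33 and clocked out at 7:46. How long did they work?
From 1:33 to 7:46:
(7 x 60 + 46) - (1 x 60 + 33) = 466 - 93 = 373 minutes
= 6 hours and 13 minutes

Final answer: 6 hours and 13 minutes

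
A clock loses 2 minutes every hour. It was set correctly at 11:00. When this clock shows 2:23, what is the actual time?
For every 60 true minutes, the faulty clock advances 58 minutes, so 1 faulty-clock minute corresponds to 60/58 true minutes.
From 11:00 to 2:23 on the faulty dial is 203 minutes.
True elapsed: 203 x 60/58 = 210 minutes = 3 hours and 30 minutes.
True time: 11:00 + 3 hours and 30 minutes = 2:30.

Final answer: 2:30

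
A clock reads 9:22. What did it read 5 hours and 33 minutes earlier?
Starting time: 9:22 = 562 total minutes past 12:00
Subtracting: 5 hours and 33 minutes = 333 minutes
562 - 333 = 229 minutes
= 3 hours and 49 minutes past 12:00 = 3:49

Final answer: 3:49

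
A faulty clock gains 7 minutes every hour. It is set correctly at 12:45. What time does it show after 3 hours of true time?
For every 60 true minutes, the faulty clock advances 60 + 7 = 67 minutes.
True elapsed: 3 hours = 180 minutes.
Faulty clock advances: 180 x 67/60 = 201 minutes (drift: 21 minutes ahead).
Shown time: 12:45 + 201 minutes = 4:06.

Final answer: 4:06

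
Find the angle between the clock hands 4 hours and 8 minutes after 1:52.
First find the time 4 hours and 8 minutes after 1:52.
Total minutes: 1 x 60 + 52 + 4 x 60 + 8 = 360.
360 mod 720 = 360 minutes = 6:00.
Now compute the angle at 6:00:
Hour hand: 6 x 30 + 0 x 0.5 = 180 degrees
Minute hand: 0 x 6 = 0 degrees
Difference: |180 - 0| = 180 degrees
The angle is 180 degrees

Final answer: 180 degrees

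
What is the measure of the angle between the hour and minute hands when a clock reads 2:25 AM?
Hour hand position: 2 x 30 + 25 x 0.5 = 72.5 degrees
Minute hand position: 25 x 6 = 150 degrees
Difference: |72.5 - 150| = 77.5 degrees
The angle between the hands is 77.5 degrees

Final answer: 77.5 degrees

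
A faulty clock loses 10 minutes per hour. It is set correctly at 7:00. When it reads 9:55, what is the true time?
For every 60 true minutes, the faulty clock advances 50 minutes, so 1 faulty-clock minute corresponds to 60/50 true minutes.
From 7:00 to 9:55 on the faulty dial is 175 minutes.
True elapsed: 175 x 60/50 = 210 minutes = 3 hours and 30 minutes.
True time: 7:00 + 3 hours and 30 minutes = 10:30.

Final answer: 10:30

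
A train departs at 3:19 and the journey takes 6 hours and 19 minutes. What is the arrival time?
Starting time: 3:19
Adding 19 minutes to 19 minutes: 19 + 19 = 38 minutes
Adding 6 hours: 3 + 6 = 9
Final time: 9:38

Final answer: 9:38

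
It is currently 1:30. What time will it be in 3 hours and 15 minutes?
Starting time: 1:30
Adding 15 minutes to 30 minutes: 30 + 15 = 45 minutes
Adding 3 hours: 1 + 3 = 4
Final time: 4:45

Final answer: 4:45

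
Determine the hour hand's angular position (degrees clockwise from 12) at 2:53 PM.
The hour hand moves 30 degrees per hour and 0.5 degrees per minute.
At 2:53: (2) x 30 + 53 x 0.5 = 60 + 26.5 = 86.5 degrees

Final answer: 86.5 degrees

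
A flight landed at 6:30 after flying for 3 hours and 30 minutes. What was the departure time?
Starting time: 6:30 = 390 total minutes past 12:00
Subtracting: 3 hours and 30 minutes = 210 minutes
390 - 210 = 180 minutes
= 3 hours past 12:00 = 3:00

Final answer: 3:00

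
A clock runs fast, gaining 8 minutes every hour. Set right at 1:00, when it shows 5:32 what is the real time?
For every 60 true minutes, the faulty clock advances 68 minutes, so 1 faulty-clock minute corresponds to 60/68 true minutes.
From 1:00 to 5:32 on the faulty dial is 272 minutes.
True elapsed: 272 x 60/68 = 240 minutes = 4 hours.
True time: 1:00 + 4 hours = 5:00.

Final answer: 5:00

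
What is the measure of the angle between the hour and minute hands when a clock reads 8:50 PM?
Hour hand position: 8 x 30 + 50 x 0.5 = 265 degrees
Minute hand position: 50 x 6 = 300 degrees
Difference: |265 - 300| = 35 degrees
The angle between the hands is 35 degrees

Final answer: 35 degrees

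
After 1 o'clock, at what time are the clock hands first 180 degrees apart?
For hands to be 180 degrees apart: |30H - 5.5t| = 180
With H = 1: t = (30 x 1 + 180)/5.5 = 38.18 or t = (30 x 1 - 180)/5.5 = -27.27
First valid solution (0 < t < 60): t = 38.18 minutes
The hands are opposite at 38.18 minutes past 1:00.

Final answer: 38.18 minutes past 1:00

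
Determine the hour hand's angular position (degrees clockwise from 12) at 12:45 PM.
The hour hand moves 30 degrees per hour and 0.5 degrees per minute.
At 12:45: (0) x 30 + 45 x 0.5 = 0 + 22.5 = 22.5 degrees

Final answer: 22.5 degrees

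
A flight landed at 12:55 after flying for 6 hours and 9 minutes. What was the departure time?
Starting time: 12:55 = 55 total minutes past 12:00
Subtracting: 6 hours and 9 minutes = 369 minutes
55 - 369 = -314 (negative, add 12 hours = 720) = 406 minutes
= 6 hours and 46 minutes past 12:00 = 6:46

Final answer: 6:46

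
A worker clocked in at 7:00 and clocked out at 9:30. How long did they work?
From 7:00 to 9:30:
(9 x 60 + 30) - (7 x 60 + 0) = 570 - 420 = 150 minutes
= 2 hours and 30 minutes

Final answer: 2 hours and 30 minutes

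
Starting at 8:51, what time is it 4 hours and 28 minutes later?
Starting time: 8:51
Adding 28 minutes to 51 minutes: 51 + 28 = 79 minutes = 1 hour and 19 minutes
Adding 4 hours: 8 + 4 + 1 (carry) = 13 - 12 = 1
Final time: 1:19

Final answer: 1:19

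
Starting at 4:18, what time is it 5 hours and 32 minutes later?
Starting time: 4:18
Adding 32 minutes to 18 minutes: 18 + 32 = 50 minutes
Adding 5 hours: 4 + 5 = 9
Final time: 9:50

Final answer: 9:50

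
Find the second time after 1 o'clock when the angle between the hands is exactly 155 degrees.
At t minutes past 1:00, the hour hand is at 30 x 1 + 0.5t degrees and the minute hand is at 6t degrees.
The smaller angle between them is 155 degrees when |30H - 5.5t| = 155 or |30H - 5.5t| = 205.
With H = 1, solve 30 x 1 - 5.5t = +/- target for each target:
  t = (30 x 1 - 155) / 5.5 = -22.73 (outside (0, 60))
  t = (30 x 1 + 155) / 5.5 = 33.64
  t = (30 x 1 - 205) / 5.5 = -31.82 (outside (0, 60))
  t = (30 x 1 + 205) / 5.5 = 42.73
Valid solutions in (0, 60): {33.64, 42.73} minutes.
The second occurrence is t = 42.73 minutes.
The hands form a 155-degree angle at 42.73 minutes past 1:00.

Final answer: 42.73 minutes past 1:00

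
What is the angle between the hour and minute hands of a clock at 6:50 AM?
Hour hand position: 6 x 30 + 50 x 0.5 = 205 degrees
Minute hand position: 50 x 6 = 300 degrees
Difference: |205 - 300| = 95 degrees
The angle between the hands is 95 degrees

Final answer: 95 degrees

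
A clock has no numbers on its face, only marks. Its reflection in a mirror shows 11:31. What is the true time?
Reflection across the vertical (12-6) axis maps a hand at angle A degrees to (360 - A) degrees, which sends a reading of T minutes past 12:00 to (720 - T) minutes past 12:00.
Mirror reads 11:31 = 691 minutes past 12:00.
Actual time: (720 - 691) mod 720 = 29 minutes = 12:29.

Final answer: 12:29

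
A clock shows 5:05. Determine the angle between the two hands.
Hour hand position: 5 x 30 + 5 x 0.5 = 152.5 degrees
Minute hand position: 5 x 6 = 30 degrees
Difference: |152.5 - 30| = 122.5 degrees
The angle between the hands is 122.5 degrees

Final answer: 122.5 degrees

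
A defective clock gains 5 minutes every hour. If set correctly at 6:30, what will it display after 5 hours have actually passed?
For every 60 true minutes, the faulty clock advances 60 + 5 = 65 minutes.
True elapsed: 5 hours = 300 minutes.
Faulty clock advances: 300 x 65/60 = 325 minutes (drift: 25 minutes ahead).
Shown time: 6:30 + 325 minutes = 11:55.

Final answer: 11:55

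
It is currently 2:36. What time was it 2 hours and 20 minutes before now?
Starting time: 2:36 = 156 total minutes past 12:00
Subtracting: 2 hours and 20 minutes = 140 minutes
156 - 140 = 16 minutes
= 16 minutes past 12:00 = 12:16

Final answer: 12:16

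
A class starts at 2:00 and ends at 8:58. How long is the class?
From 2:00 to 8:58:
(8 x 60 + 58) - (2 x 60 + 0) = 538 - 120 = 418 minutes
= 6 hours and 58 minutes

Final answer: 6 hours and 58 minutes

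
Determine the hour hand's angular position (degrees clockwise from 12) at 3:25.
The hour hand moves 30 degrees per hour and 0.5 degrees per minute.
At 3:25: (3) x 30 + 25 x 0.5 = 90 + 12.5 = 102.5 degrees

Final answer: 102.5 degrees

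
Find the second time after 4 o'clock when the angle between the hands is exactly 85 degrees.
At t minutes past 4:00, the hour hand is at 30 x 4 + 0.5t degrees and the minute hand is at 6t degrees.
The smaller angle between them is 85 degrees when |30H - 5.5t| = 85 or |30H - 5.5t| = 275.
With H = 4, solve 30 x 4 - 5.5t = +/- target for each target:
  t = (30 x 4 - 85) / 5.5 = 6.36
  t = (30 x 4 + 85) / 5.5 = 37.27
  t = (30 x 4 - 275) / 5.5 = -28.18 (outside (0, 60))
  t = (30 x 4 + 275) / 5.5 = 71.82 (outside (0, 60))
Valid solutions in (0, 60): {6.36, 37.27} minutes.
The second occurrence is t = 37.27 minutes.
The hands form a 85-degree angle at 37.27 minutes past 4:00.

Final answer: 37.27 minutes past 4:00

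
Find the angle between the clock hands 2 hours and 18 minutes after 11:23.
First find the time 2 hours and 18 minutes after 11:23.
Total minutes: 11 x 60 + 23 + 2 x 60 + 18 = 821.
821 mod 720 = 101 minutes = 1:41.
Now compute the angle at 1:41:
Hour hand: 1 x 30 + 41 x 0.5 = 50.5 degrees
Minute hand: 41 x 6 = 246 degrees
Difference: |50.5 - 246| = 195.5 degrees
Smaller angle: 360 - 195.5 = 164.5 degrees

Final answer: 164.5 degrees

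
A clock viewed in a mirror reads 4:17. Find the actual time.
Reflection across the vertical (12-6) axis maps a hand at angle A degrees to (360 - A) degrees, which sends a reading of T minutes past 12:00 to (720 - T) minutes past 12:00.
Mirror reads 4:17 = 257 minutes past 12:00.
Actual time: (720 - 257) mod 720 = 463 minutes = 7:43.

Final answer: 7:43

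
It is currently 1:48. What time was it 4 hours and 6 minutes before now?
Starting time: 1:48 = 108 total minutes past 12:00
Subtracting: 4 hours and 6 minutes = 246 minutes
108 - 246 = -138 (negative, add 12 hours = 720) = 582 minutes
= 9 hours and 42 minutes past 12:00 = 9:42

Final answer: 9:42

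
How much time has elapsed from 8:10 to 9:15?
From 8:10 to 9:15:
(9 x 60 + 15) - (8 x 60 + 10) = 555 - 490 = 65 minutes
= 1 hour and 5 minutes

Final answer: 1 hour and 5 minutes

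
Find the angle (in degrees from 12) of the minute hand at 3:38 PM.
The minute hand moves 6 degrees per minute.
At 3:38: 38 x 6 = 228 degrees

Final answer: 228 degrees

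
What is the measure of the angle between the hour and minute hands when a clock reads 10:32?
Hour hand position: 10 x 30 + 32 x 0.5 = 316 degrees
Minute hand position: 32 x 6 = 192 degrees
Difference: |316 - 192| = 124 degrees
The angle between the hands is 124 degrees

Final answer: 124 degrees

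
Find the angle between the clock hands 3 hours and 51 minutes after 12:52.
First find the time 3 hours and 51 minutes after 12:52.
Total minutes: 12 x 60 + 52 + 3 x 60 + 51 = 1003.
1003 mod 720 = 283 minutes = 4:43.
Now compute the angle at 4:43:
Hour hand: 4 x 30 + 43 x 0.5 = 141.5 degrees
Minute hand: 43 x 6 = 258 degrees
Difference: |141.5 - 258| = 116.5 degrees
The angle is 116.5 degrees

Final answer: 116.5 degrees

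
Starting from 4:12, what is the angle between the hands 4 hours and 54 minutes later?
First find the time 4 hours and 54 minutes after 4:12.
Total minutes: 4 x 60 + 12 + 4 x 60 + 54 = 546.
546 mod 720 = 546 minutes = 9:06.
Now compute the angle at 9:06:
Hour hand: 9 x 30 + 6 x 0.5 = 273 degrees
Minute hand: 6 x 6 = 36 degrees
Difference: |273 - 36| = 237 degrees
Smaller angle: 360 - 237 = 123 degrees

Final answer: 123 degrees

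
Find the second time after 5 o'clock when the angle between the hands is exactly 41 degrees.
At t minutes past 5:00, the hour hand is at 30 x 5 + 0.5t degrees and the minute hand is at 6t degrees.
The smaller angle between them is 41 degrees when |30H - 5.5t| = 41 or |30H - 5.5t| = 319.
With H = 5, solve 30 x 5 - 5.5t = +/- target for each target:
  t = (30 x 5 - 41) / 5.5 = 19.82
  t = (30 x 5 + 41) / 5.5 = 34.73
  t = (30 x 5 - 319) / 5.5 = -30.73 (outside (0, 60))
  t = (30 x 5 + 319) / 5.5 = 85.27 (outside (0, 60))
Valid solutions in (0, 60): {19.82, 34.73} minutes.
The second occurrence is t = 34.73 minutes.
The hands form a 41-degree angle at 34.73 minutes past 5:00.

Final answer: 34.73 minutes past 5:00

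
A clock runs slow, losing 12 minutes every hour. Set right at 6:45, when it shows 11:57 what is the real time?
For every 60 true minutes, the faulty clock advances 48 minutes, so 1 faulty-clock minute corresponds to 60/48 true minutes.
From 6:45 to 11:57 on the faulty dial is 312 minutes.
True elapsed: 312 x 60/48 = 390 minutes = 6 hours and 30 minutes.
True time: 6:45 + 6 hours and 30 minutes = 1:15.

Final answer: 1:15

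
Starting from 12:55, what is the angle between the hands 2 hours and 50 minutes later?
First find the time 2 hours and 50 minutes after 12:55.
Total minutes: 12 x 60 + 55 + 2 x 60 + 50 = 945.
945 mod 720 = 225 minutes = 3:45.
Now compute the angle at 3:45:
Hour hand: 3 x 30 + 45 x 0.5 = 112.5 degrees
Minute hand: 45 x 6 = 270 degrees
Difference: |112.5 - 270| = 157.5 degrees
The angle is 157.5 degrees

Final answer: 157.5 degrees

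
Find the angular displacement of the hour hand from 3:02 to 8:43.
The hour hand moves 0.5 degrees per minute.
Time elapsed: 8:43 - 3:02 = 341 minutes
Angular displacement: 341 x 0.5 = 170.5 degrees

Final answer: 170.5 degrees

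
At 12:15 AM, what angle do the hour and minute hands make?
Hour hand position: 0 x 30 + 15 x 0.5 = 7.5 degrees
Minute hand position: 15 x 6 = 90 degrees
Difference: |7.5 - 90| = 82.5 degrees
The angle between the hands is 82.5 degrees

Final answer: 82.5 degrees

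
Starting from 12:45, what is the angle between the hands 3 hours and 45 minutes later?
First find the time 3 hours and 45 minutes after 12:45.
Total minutes: 12 x 60 + 45 + 3 x 60 + 45 = 990.
990 mod 720 = 270 minutes = 4:30.
Now compute the angle at 4:30:
Hour hand: 4 x 30 + 30 x 0.5 = 135 degrees
Minute hand: 30 x 6 = 180 degrees
Difference: |135 - 180| = 45 degrees
The angle is 45 degrees

Final answer: 45 degrees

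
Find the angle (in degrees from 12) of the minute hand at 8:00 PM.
The minute hand moves 6 degrees per minute.
At 8:00: 0 x 6 = 0 degrees

Final answer: 0 degrees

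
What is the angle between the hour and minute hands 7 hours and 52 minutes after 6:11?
First find the time 7 hours and 52 minutes after 6:11.
Total minutes: 6 x 60 + 11 + 7 x 60 + 52 = 843.
843 mod 720 = 123 minutes = 2:03.
Now compute the angle at 2:03:
Hour hand: 2 x 30 + 3 x 0.5 = 61.5 degrees
Minute hand: 3 x 6 = 18 degrees
Difference: |61.5 - 18| = 43.5 degrees
The angle is 43.5 degrees

Final answer: 43.5 degrees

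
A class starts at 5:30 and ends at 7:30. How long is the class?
From 5:30 to 7:30:
(7 x 60 + 30) - (5 x 60 + 30) = 450 - 330 = 120 minutes
= 2 hours

Final answer: 2 hours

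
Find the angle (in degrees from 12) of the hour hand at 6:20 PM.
The hour hand moves 30 degrees per hour and 0.5 degrees per minute.
At 6:20: (6) x 30 + 20 x 0.5 = 180 + 10 = 190 degrees

Final answer: 190 degrees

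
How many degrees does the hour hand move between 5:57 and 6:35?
The hour hand moves 0.5 degrees per minute.
Time elapsed: 6:35 - 5:57 = 38 minutes
Angular displacement: 38 x 0.5 = 19 degrees

Final answer: 19 degrees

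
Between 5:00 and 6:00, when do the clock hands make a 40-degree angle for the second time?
At t minutes past 5:00, the hour hand is at 30 x 5 + 0.5t degrees and the minute hand is at 6t degrees.
The smaller angle between them is 40 degrees when |30H - 5.5t| = 40 or |30H - 5.5t| = 320.
With H = 5, solve 30 x 5 - 5.5t = +/- target for each target:
  t = (30 x 5 - 40) / 5.5 = 20
  t = (30 x 5 + 40) / 5.5 = 34.55
  t = (30 x 5 - 320) / 5.5 = -30.91 (outside (0, 60))
  t = (30 x 5 + 320) / 5.5 = 85.45 (outside (0, 60))
Valid solutions in (0, 60): {20, 34.55} minutes.
The second occurrence is t = 34.55 minutes.
The hands form a 40-degree angle at 34.55 minutes past 5:00.

Final answer: 34.55 minutes past 5:00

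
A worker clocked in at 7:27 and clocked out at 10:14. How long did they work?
From 7:27 to 10:14:
(10 x 60 + 14) - (7 x 60 + 27) = 614 - 447 = 167 minutes
= 2 hours and 47 minutes

Final answer: 2 hours and 47 minutes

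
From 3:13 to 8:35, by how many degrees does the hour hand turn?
The hour hand moves 0.5 degrees per minute.
Time elapsed: 8:35 - 3:13 = 322 minutes
Angular displacement: 322 x 0.5 = 161 degrees

Final answer: 161 degrees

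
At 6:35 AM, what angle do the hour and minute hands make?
Hour hand position: 6 x 30 + 35 x 0.5 = 197.5 degrees
Minute hand position: 35 x 6 = 210 degrees
Difference: |197.5 - 210| = 12.5 degrees
The angle between the hands is 12.5 degrees

Final answer: 12.5 degrees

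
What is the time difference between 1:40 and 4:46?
From 1:40 to 4:46:
(4 x 60 + 46) - (1 x 60 + 40) = 286 - 100 = 186 minutes
= 3 hours and 6 minutes

Final answer: 3 hours and 6 minutes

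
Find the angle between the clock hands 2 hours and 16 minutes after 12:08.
First find the time 2 hours and 16 minutes after 12:08.
Total minutes: 12 x 60 + 8 + 2 x 60 + 16 = 864.
864 mod 720 = 144 minutes = 2:24.
Now compute the angle at 2:24:
Hour hand: 2 x 30 + 24 x 0.5 = 72 degrees
Minute hand: 24 x 6 = 144 degrees
Difference: |72 - 144| = 72 degrees
The angle is 72 degrees

Final answer: 72 degrees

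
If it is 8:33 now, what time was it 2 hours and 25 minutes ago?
Starting time: 8:33 = 513 total minutes past 12:00
Subtracting: 2 hours and 25 minutes = 145 minutes
513 - 145 = 368 minutes
= 6 hours and 8 minutes past 12:00 = 6:08

Final answer: 6:08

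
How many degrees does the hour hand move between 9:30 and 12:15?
The hour hand moves 0.5 degrees per minute.
Time elapsed: 12:15 - 9:30 = 165 minutes
Angular displacement: 165 x 0.5 = 82.5 degrees

Final answer: 82.5 degrees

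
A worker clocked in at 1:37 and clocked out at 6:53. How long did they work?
From 1:37 to 6:53:
(6 x 60 + 53) - (1 x 60 + 37) = 413 - 97 = 316 minutes
= 5 hours and 16 minutes

Final answer: 5 hours and 16 minutes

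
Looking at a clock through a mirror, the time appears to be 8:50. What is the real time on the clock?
Reflection across the vertical (12-6) axis maps a hand at angle A degrees to (360 - A) degrees, which sends a reading of T minutes past 12:00 to (720 - T) minutes past 12:00.
Mirror reads 8:50 = 530 minutes past 12:00.
Actual time: (720 - 530) mod 720 = 190 minutes = 3:10.

Final answer: 3:10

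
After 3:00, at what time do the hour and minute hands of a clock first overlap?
The minute hand gains 5.5 degrees per minute on the hour hand.
At 3:00, the hour hand is at 90 degrees and the minute hand is at 0 degrees.
The gap is 90 degrees. Time to close: 90/5.5 = 60 x 3/11 = 16.36 minutes.
The hands overlap at 16.36 minutes past 3:00.

Final answer: 16.36 minutes past 3:00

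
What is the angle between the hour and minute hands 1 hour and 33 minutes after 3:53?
First find the time 1 hour and 33 minutes after 3:53.
Total minutes: 3 x 60 + 53 + 1 x 60 + 33 = 326.
326 mod 720 = 326 minutes = 5:26.
Now compute the angle at 5:26:
Hour hand: 5 x 30 + 26 x 0.5 = 163 degrees
Minute hand: 26 x 6 = 156 degrees
Difference: |163 - 156| = 7 degrees
The angle is 7 degrees

Final answer: 7 degrees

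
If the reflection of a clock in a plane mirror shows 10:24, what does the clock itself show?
Reflection across the vertical (12-6) axis maps a hand at angle A degrees to (360 - A) degrees, which sends a reading of T minutes past 12:00 to (720 - T) minutes past 12:00.
Mirror reads 10:24 = 624 minutes past 12:00.
Actual time: (720 - 624) mod 720 = 96 minutes = 1:36.

Final answer: 1:36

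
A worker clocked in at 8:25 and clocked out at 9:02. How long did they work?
From 8:25 to 9:02:
(9 x 60 + 2) - (8 x 60 + 25) = 542 - 505 = 37 minutes
= 37 minutes

Final answer: 37 minutes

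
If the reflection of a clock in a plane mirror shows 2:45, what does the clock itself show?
Reflection across the vertical (12-6) axis maps a hand at angle A degrees to (360 - A) degrees, which sends a reading of T minutes past 12:00 to (720 - T) minutes past 12:00.
Mirror reads 2:45 = 165 minutes past 12:00.
Actual time: (720 - 165) mod 720 = 555 minutes = 9:15.

Final answer: 9:15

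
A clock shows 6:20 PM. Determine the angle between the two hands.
Hour hand position: 6 x 30 + 20 x 0.5 = 190 degrees
Minute hand position: 20 x 6 = 120 degrees
Difference: |190 - 120| = 70 degrees
The angle between the hands is 70 degrees

Final answer: 70 degrees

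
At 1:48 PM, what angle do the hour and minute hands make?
Hour hand position: 1 x 30 + 48 x 0.5 = 54 degrees
Minute hand position: 48 x 6 = 288 degrees
Difference: |54 - 288| = 234 degrees
Since 234 > 180, the smaller angle is 360 - 234 = 126 degrees

Final answer: 126 degrees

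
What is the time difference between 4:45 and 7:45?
From 4:45 to 7:45:
(7 x 60 + 45) - (4 x 60 + 45) = 465 - 285 = 180 minutes
= 3 hours

Final answer: 3 hours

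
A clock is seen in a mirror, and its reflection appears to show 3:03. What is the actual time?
Reflection across the vertical (12-6) axis maps a hand at angle A degrees to (360 - A) degrees, which sends a reading of T minutes past 12:00 to (720 - T) minutes past 12:00.
Mirror reads 3:03 = 183 minutes past 12:00.
Actual time: (720 - 183) mod 720 = 537 minutes = 8:57.

Final answer: 8:57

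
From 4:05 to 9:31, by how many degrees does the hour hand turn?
The hour hand moves 0.5 degrees per minute.
Time elapsed: 9:31 - 4:05 = 326 minutes
Angular displacement: 326 x 0.5 = 163 degrees

Final answer: 163 degrees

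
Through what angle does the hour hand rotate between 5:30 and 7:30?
The hour hand moves 0.5 degrees per minute.
Time elapsed: 7:30 - 5:30 = 120 minutes
Angular displacement: 120 x 0.5 = 60 degrees

Final answer: 60 degrees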